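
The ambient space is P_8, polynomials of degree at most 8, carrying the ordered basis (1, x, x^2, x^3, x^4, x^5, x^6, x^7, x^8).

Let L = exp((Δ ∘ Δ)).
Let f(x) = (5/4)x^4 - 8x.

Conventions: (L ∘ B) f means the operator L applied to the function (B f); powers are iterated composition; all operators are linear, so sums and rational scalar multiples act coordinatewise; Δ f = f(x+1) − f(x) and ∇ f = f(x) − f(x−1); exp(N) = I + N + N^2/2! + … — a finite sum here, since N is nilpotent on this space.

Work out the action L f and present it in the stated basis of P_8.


order-1 term: 15x^2 + 30x + 35/2
order-2 term: 15
the series for exp((Δ ∘ Δ)) f terminates at order 2
exp((Δ ∘ Δ)) f = (5/4)x^4 + 15x^2 + 22x + 65/2

the result is g(x) = (5/4)x^4 + 15x^2 + 22x + 65/2


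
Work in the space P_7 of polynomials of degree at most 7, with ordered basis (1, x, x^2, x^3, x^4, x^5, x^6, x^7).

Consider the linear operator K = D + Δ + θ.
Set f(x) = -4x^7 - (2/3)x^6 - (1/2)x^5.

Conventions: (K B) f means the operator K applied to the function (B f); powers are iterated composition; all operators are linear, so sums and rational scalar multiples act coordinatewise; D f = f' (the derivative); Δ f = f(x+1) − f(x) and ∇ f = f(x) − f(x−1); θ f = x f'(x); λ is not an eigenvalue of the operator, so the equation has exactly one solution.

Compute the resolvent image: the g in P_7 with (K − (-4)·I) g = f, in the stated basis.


write g with unknown coordinates in the stated basis and equate coefficients in (K − (-4)·I) g = f
solving from the highest basis element down gives g = -(4/11)x^7 + (73/165)x^6 + (67/330)x^5 + (67/132)x^4 - (73/231)x^3 - (1007/2772)x^2 - (5221/34650)x + 2209/46200
check: K g = -(28/11)x^7 - (134/55)x^6 - (433/330)x^5 - (67/33)x^4 + (292/231)x^3 + (1007/693)x^2 + (10442/17325)x - 2209/11550
so K g − (-4)·g = -4x^7 - (2/3)x^6 - (1/2)x^5 = f ✓

g(x) = -(4/11)x^7 + (73/165)x^6 + (67/330)x^5 + (67/132)x^4 - (73/231)x^3 - (1007/2772)x^2 - (5221/34650)x + 2209/46200


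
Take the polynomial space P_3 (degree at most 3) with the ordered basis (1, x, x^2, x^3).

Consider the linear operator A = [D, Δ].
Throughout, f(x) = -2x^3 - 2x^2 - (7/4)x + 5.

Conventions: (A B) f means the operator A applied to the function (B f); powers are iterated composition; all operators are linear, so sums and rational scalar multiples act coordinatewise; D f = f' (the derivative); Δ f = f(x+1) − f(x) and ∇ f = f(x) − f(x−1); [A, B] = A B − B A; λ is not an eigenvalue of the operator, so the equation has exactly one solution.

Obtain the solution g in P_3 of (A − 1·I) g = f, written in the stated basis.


write g with unknown coordinates in the stated basis and equate coefficients in (A − 1·I) g = f
solving from the highest basis element down gives g = 2x^3 + 2x^2 + (7/4)x - 5
check: A g = 0
so A g − 1·g = -2x^3 - 2x^2 - (7/4)x + 5 = f ✓

g(x) = 2x^3 + 2x^2 + (7/4)x - 5


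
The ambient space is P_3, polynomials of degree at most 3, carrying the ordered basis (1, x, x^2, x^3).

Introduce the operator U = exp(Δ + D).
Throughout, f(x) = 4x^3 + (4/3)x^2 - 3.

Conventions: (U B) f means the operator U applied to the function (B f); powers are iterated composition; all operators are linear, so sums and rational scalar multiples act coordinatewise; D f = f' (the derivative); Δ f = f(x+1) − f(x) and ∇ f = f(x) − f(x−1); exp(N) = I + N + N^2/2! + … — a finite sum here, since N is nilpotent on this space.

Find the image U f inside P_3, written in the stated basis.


order-1 term: 24x^2 + (52/3)x + 16/3
order-2 term: 48x + 88/3
order-3 term: 32
the series for exp(Δ + D) f terminates at order 3
exp(Δ + D) f = 4x^3 + (76/3)x^2 + (196/3)x + 191/3

the image equals g(x) = 4x^3 + (76/3)x^2 + (196/3)x + 191/3


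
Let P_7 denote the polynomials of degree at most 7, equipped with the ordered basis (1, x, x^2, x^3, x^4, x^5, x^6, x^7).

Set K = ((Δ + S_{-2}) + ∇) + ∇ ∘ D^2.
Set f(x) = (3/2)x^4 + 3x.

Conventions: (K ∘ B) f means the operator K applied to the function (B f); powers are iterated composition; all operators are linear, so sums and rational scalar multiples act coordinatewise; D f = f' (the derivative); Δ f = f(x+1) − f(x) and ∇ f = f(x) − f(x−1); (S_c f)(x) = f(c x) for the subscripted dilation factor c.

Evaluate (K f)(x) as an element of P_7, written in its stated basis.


Δ f = 6x^3 + 9x^2 + 6x + 9/2
S_{-2} f = 24x^4 - 6x
(Δ + S_{-2}) f = 24x^4 + 6x^3 + 9x^2 + 9/2
∇ f = 6x^3 - 9x^2 + 6x + 3/2
((Δ + S_{-2}) + ∇) f = 24x^4 + 12x^3 + 6x + 6
D f = 6x^3 + 3
D D f = 18x^2
∇ D^2 f = 36x - 18
(((Δ + S_{-2}) + ∇) + ∇ ∘ D^2) f = 24x^4 + 12x^3 + 42x - 12

the image equals g(x) = 24x^4 + 12x^3 + 42x - 12


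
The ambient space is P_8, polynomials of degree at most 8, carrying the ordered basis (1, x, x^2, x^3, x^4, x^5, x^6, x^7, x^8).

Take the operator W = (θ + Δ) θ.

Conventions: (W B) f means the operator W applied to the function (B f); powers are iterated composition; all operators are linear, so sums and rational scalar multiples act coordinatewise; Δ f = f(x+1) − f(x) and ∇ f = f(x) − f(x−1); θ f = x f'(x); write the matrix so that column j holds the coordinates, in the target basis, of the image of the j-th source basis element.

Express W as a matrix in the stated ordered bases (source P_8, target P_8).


image of 1: 0
image of x: x + 1
image of x^2: 4x^2 + 4x + 2
image of x^3: 9x^3 + 9x^2 + 9x + 3
image of x^4: 16x^4 + 16x^3 + 24x^2 + 16x + 4
image of x^5: 25x^5 + 25x^4 + 50x^3 + 50x^2 + 25x + 5
image of x^6: 36x^6 + 36x^5 + 90x^4 + 120x^3 + 90x^2 + 36x + 6
image of x^7: 49x^7 + 49x^6 + 147x^5 + 245x^4 + 245x^3 + 147x^2 + 49x + 7
image of x^8: 64x^8 + 64x^7 + 224x^6 + 448x^5 + 560x^4 + 448x^3 + 224x^2 + 64x + 8
each image's coordinates form column j of the matrix

the matrix is [[0, 1, 2, 3, 4, 5, 6, 7, 8]; [0, 1, 4, 9, 16, 25, 36, 49, 64]; [0, 0, 4, 9, 24, 50, 90, 147, 224]; [0, 0, 0, 9, 16, 50, 120, 245, 448]; [0, 0, 0, 0, 16, 25, 90, 245, 560]; [0, 0, 0, 0, 0, 25, 36, 147, 448]; [0, 0, 0, 0, 0, 0, 36, 49, 224]; [0, 0, 0, 0, 0, 0, 0, 49, 64]; [0, 0, 0, 0, 0, 0, 0, 0, 64]] (rows listed top to bottom)


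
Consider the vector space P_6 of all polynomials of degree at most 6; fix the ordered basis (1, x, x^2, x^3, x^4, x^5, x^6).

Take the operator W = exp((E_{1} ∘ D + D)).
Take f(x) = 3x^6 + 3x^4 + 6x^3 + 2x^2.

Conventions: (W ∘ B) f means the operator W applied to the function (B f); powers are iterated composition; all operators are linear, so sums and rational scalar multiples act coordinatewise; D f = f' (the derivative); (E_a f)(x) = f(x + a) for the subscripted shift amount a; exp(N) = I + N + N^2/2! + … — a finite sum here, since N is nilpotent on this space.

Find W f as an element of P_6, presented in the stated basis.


order-1 term: 36x^5 + 90x^4 + 204x^3 + 252x^2 + 170x + 52
order-2 term: 180x^4 + 720x^3 + 1692x^2 + 2016x + 998
order-3 term: 480x^3 + 2160x^2 + 4416x + 3432
order-4 term: 720x^2 + 2880x + 3648
order-5 term: 576x + 1440
order-6 term: 192
the series for exp((E_{1} ∘ D + D)) f terminates at order 6
exp((E_{1} ∘ D + D)) f = 3x^6 + 36x^5 + 273x^4 + 1410x^3 + 4826x^2 + 10058x + 9762

the image equals g(x) = 3x^6 + 36x^5 + 273x^4 + 1410x^3 + 4826x^2 + 10058x + 9762


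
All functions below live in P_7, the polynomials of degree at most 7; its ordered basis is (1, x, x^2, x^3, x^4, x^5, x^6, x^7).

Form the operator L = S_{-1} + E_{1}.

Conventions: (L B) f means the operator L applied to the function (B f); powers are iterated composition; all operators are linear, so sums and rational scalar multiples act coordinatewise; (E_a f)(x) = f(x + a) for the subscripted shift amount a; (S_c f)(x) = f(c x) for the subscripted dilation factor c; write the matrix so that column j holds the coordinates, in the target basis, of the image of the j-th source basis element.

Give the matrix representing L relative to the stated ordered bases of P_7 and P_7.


image of 1: 2
image of x: 1
image of x^2: 2x^2 + 2x + 1
image of x^3: 3x^2 + 3x + 1
image of x^4: 2x^4 + 4x^3 + 6x^2 + 4x + 1
image of x^5: 5x^4 + 10x^3 + 10x^2 + 5x + 1
image of x^6: 2x^6 + 6x^5 + 15x^4 + 20x^3 + 15x^2 + 6x + 1
image of x^7: 7x^6 + 21x^5 + 35x^4 + 35x^3 + 21x^2 + 7x + 1
each image's coordinates form column j of the matrix

the matrix is [[2, 1, 1, 1, 1, 1, 1, 1]; [0, 0, 2, 3, 4, 5, 6, 7]; [0, 0, 2, 3, 6, 10, 15, 21]; [0, 0, 0, 0, 4, 10, 20, 35]; [0, 0, 0, 0, 2, 5, 15, 35]; [0, 0, 0, 0, 0, 0, 6, 21]; [0, 0, 0, 0, 0, 0, 2, 7]; [0, 0, 0, 0, 0, 0, 0, 0]] (rows listed top to bottom)


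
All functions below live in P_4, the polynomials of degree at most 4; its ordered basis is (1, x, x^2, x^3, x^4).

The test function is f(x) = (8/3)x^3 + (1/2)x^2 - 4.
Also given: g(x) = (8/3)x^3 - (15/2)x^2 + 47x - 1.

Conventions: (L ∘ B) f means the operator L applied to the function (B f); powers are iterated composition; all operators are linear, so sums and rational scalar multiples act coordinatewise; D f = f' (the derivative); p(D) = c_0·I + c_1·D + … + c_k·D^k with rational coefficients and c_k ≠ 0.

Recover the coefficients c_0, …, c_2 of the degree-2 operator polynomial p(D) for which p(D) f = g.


D^0 f = (8/3)x^3 + (1/2)x^2 - 4
D^1 f = 8x^2 + x
D^2 f = 16x + 1
matching coefficients of g against c_0 f + c_1 Df + … from the top degree down determines the c_i
solution: c_0 = 1, c_1 = -1, c_2 = 3

p(D) = I − D + 3·D^2, i.e. c_0 = 1, c_1 = -1, c_2 = 3


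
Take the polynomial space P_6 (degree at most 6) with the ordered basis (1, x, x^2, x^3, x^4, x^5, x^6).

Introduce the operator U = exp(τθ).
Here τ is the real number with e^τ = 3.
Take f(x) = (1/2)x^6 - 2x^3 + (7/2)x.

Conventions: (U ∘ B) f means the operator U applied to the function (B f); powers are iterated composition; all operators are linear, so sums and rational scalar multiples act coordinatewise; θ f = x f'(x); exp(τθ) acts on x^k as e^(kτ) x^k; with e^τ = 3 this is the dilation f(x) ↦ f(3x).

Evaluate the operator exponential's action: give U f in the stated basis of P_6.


g(x) = (729/2)x^6 - 54x^3 + (21/2)x

exp(τθ) x^k = e^(kτ) x^k; with e^τ = 3 this sends x^k to 3^k x^k
x ↦ 3 x
x^3 ↦ 27 x^3
x^6 ↦ 729 x^6
applying this coordinatewise to f: exp(τθ) f = (729/2)x^6 - 54x^3 + (21/2)x


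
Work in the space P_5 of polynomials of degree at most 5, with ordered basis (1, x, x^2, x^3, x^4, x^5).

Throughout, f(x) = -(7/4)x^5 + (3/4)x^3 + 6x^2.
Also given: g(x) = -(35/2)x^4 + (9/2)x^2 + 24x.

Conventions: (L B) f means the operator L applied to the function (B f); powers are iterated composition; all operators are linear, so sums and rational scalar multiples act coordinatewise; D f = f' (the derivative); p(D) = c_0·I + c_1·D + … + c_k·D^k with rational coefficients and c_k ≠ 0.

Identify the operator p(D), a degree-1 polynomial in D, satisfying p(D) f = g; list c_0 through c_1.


D^0 f = -(7/4)x^5 + (3/4)x^3 + 6x^2
D^1 f = -(35/4)x^4 + (9/4)x^2 + 12x
matching coefficients of g against c_0 f + c_1 Df + … from the top degree down determines the c_i
solution: c_0 = 0, c_1 = 2

c_0 = 0, c_1 = 2


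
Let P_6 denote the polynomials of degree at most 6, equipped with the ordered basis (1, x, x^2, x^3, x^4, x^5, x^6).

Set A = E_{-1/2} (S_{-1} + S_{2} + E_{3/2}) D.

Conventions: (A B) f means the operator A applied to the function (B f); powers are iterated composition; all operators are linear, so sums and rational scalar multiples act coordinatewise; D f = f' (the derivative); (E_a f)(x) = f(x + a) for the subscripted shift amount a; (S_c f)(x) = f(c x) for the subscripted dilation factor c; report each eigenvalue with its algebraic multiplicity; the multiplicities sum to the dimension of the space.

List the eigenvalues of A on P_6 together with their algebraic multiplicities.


λ = 0 (multiplicity 7)

image of 1: 0
image of x: 3
image of x^2: 4x + 1
image of x^3: 18x^2 - 9x + 27/4
image of x^4: 32x^3 - 30x^2 + 33x + 1/2
image of x^5: 90x^4 - 150x^3 + (315/2)x^2 - (45/2)x + 165/16
image of x^6: 192x^5 - 435x^4 + 525x^3 - (345/2)x^2 + (705/8)x + 3/16
the matrix is upper triangular; its diagonal is (0, 0, 0, 0, 0, 0, 0)
for a triangular matrix the eigenvalues are the diagonal entries, with algebraic multiplicity their repetition count


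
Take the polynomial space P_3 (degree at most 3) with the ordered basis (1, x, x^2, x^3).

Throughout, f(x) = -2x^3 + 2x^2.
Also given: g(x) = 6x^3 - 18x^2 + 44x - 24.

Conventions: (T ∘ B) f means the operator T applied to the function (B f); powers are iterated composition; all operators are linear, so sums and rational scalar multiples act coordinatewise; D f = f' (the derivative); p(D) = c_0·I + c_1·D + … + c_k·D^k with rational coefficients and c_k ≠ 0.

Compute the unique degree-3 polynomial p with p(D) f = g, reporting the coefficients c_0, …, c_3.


c_0 = -3, c_1 = 2, c_2 = -3, c_3 = 1

D^0 f = -2x^3 + 2x^2
D^1 f = -6x^2 + 4x
D^2 f = -12x + 4
D^3 f = -12
matching coefficients of g against c_0 f + c_1 Df + … from the top degree down determines the c_i
solution: c_0 = -3, c_1 = 2, c_2 = -3, c_3 = 1


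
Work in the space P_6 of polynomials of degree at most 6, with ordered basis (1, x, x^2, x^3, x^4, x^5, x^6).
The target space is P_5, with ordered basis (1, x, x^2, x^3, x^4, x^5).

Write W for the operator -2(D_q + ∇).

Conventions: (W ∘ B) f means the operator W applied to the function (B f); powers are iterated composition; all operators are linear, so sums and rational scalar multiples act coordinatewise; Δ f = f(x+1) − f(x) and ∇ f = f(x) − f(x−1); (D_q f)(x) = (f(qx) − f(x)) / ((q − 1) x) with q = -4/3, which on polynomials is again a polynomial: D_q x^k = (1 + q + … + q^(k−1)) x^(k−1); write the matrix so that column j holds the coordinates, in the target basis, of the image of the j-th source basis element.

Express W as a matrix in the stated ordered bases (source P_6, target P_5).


image of 1: 0
image of x: -4
image of x^2: -(10/3)x + 2
image of x^3: -(80/9)x^2 + 6x - 2
image of x^4: -(166/27)x^3 + 12x^2 - 8x + 2
image of x^5: -(1172/81)x^4 + 20x^3 - 20x^2 + 10x - 2
image of x^6: -(1954/243)x^5 + 30x^4 - 40x^3 + 30x^2 - 12x + 2
each image's coordinates form column j of the matrix

the matrix is [[0, -4, 2, -2, 2, -2, 2]; [0, 0, -10/3, 6, -8, 10, -12]; [0, 0, 0, -80/9, 12, -20, 30]; [0, 0, 0, 0, -166/27, 20, -40]; [0, 0, 0, 0, 0, -1172/81, 30]; [0, 0, 0, 0, 0, 0, -1954/243]] (rows listed top to bottom)


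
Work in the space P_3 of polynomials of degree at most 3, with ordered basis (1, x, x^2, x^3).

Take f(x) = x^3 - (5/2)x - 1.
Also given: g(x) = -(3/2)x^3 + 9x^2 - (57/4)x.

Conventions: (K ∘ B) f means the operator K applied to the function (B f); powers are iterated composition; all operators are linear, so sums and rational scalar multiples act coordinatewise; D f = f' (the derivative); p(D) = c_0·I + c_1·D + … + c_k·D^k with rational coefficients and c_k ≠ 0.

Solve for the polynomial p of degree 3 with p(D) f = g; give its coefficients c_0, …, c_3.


D^0 f = x^3 - (5/2)x - 1
D^1 f = 3x^2 - 5/2
D^2 f = 6x
D^3 f = 6
matching coefficients of g against c_0 f + c_1 Df + … from the top degree down determines the c_i
solution: c_0 = -3/2, c_1 = 3, c_2 = -3, c_3 = 1

c_0 = -3/2, c_1 = 3, c_2 = -3, c_3 = 1


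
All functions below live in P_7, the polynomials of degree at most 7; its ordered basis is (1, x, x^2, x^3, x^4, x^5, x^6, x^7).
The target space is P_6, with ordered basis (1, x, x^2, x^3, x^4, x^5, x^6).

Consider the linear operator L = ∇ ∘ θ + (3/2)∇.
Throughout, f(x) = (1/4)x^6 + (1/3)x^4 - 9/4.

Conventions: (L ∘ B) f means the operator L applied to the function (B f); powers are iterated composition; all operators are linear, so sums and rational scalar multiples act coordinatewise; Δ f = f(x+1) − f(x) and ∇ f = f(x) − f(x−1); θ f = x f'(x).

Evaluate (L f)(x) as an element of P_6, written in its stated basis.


θ f = (3/2)x^6 + (4/3)x^4
∇ θ f = 9x^5 - (45/2)x^4 + (106/3)x^3 - (61/2)x^2 + (43/3)x - 17/6
∇ f = (3/2)x^5 - (15/4)x^4 + (19/3)x^3 - (23/4)x^2 + (17/6)x - 7/12
((3/2)∇) f = (9/4)x^5 - (45/8)x^4 + (19/2)x^3 - (69/8)x^2 + (17/4)x - 7/8
(∇ ∘ θ + (3/2)∇) f = (45/4)x^5 - (225/8)x^4 + (269/6)x^3 - (313/8)x^2 + (223/12)x - 89/24

the result is g(x) = (45/4)x^5 - (225/8)x^4 + (269/6)x^3 - (313/8)x^2 + (223/12)x - 89/24


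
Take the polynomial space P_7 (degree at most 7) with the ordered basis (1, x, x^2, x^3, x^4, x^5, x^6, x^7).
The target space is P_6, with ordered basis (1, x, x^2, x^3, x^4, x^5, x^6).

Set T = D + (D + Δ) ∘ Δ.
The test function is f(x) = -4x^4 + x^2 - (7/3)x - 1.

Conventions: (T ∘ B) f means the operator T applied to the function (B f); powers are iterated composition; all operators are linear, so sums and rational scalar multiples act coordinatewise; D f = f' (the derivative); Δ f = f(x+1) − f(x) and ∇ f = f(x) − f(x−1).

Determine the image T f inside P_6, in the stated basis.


the result is g(x) = -16x^3 - 96x^2 - 142x - 211/3

D f = -16x^3 + 2x - 7/3
Δ f = -16x^3 - 24x^2 - 14x - 16/3
D Δ f = -48x^2 - 48x - 14
Δ Δ f = -48x^2 - 96x - 54
(D + Δ) Δ f = -96x^2 - 144x - 68
(D + (D + Δ) ∘ Δ) f = -16x^3 - 96x^2 - 142x - 211/3


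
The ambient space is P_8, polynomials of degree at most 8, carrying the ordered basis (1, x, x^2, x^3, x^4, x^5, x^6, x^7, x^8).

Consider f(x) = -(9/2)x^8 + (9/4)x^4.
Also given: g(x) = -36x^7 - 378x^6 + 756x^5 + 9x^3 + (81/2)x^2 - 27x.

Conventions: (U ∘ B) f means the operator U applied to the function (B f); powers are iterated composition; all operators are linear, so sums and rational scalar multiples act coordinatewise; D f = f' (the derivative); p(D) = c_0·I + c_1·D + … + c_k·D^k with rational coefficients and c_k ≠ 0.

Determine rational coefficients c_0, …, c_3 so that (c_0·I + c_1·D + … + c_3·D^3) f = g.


p(D) = D + (3/2)·D^2 − (1/2)·D^3, i.e. c_0 = 0, c_1 = 1, c_2 = 3/2, c_3 = -1/2

D^0 f = -(9/2)x^8 + (9/4)x^4
D^1 f = -36x^7 + 9x^3
D^2 f = -252x^6 + 27x^2
D^3 f = -1512x^5 + 54x
matching coefficients of g against c_0 f + c_1 Df + … from the top degree down determines the c_i
solution: c_0 = 0, c_1 = 1, c_2 = 3/2, c_3 = -1/2


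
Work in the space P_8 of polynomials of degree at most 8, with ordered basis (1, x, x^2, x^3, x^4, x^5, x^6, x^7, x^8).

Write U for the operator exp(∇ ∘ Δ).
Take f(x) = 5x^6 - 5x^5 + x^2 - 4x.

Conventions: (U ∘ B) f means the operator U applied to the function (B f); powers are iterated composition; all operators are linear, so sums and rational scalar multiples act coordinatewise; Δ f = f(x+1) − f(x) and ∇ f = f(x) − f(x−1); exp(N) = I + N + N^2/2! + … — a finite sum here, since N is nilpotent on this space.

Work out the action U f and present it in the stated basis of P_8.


order-1 term: 150x^4 - 100x^3 + 150x^2 - 50x + 12
order-2 term: 900x^2 - 300x + 300
order-3 term: 600
the series for exp(∇ ∘ Δ) f terminates at order 3
exp(∇ ∘ Δ) f = 5x^6 - 5x^5 + 150x^4 - 100x^3 + 1051x^2 - 354x + 912

g(x) = 5x^6 - 5x^5 + 150x^4 - 100x^3 + 1051x^2 - 354x + 912


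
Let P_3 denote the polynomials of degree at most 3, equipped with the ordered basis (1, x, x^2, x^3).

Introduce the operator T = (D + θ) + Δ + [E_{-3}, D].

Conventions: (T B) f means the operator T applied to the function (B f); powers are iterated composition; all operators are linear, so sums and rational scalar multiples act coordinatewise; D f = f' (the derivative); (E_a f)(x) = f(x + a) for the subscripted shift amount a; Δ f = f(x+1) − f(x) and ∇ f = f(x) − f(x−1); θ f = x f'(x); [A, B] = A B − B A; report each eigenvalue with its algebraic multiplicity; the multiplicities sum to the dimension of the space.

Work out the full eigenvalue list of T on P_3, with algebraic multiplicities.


image of 1: 0
image of x: x + 2
image of x^2: 2x^2 + 4x + 1
image of x^3: 3x^3 + 6x^2 + 3x + 1
the matrix is upper triangular; its diagonal is (0, 1, 2, 3)
for a triangular matrix the eigenvalues are the diagonal entries, with algebraic multiplicity their repetition count

λ = 0 (multiplicity 1), λ = 1 (multiplicity 1), λ = 2 (multiplicity 1), λ = 3 (multiplicity 1)


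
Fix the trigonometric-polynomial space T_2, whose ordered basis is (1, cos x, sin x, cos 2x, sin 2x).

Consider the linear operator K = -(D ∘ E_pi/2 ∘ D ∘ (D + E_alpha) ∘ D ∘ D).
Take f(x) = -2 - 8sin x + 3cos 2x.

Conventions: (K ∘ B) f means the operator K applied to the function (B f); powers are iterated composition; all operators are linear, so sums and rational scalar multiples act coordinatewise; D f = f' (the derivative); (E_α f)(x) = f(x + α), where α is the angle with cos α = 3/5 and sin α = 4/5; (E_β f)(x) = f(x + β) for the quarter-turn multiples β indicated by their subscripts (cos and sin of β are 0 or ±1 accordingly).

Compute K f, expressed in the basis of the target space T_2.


D f = -8cos x - 6sin 2x
D D f = 8sin x - 12cos 2x
D (D ∘ D) f = 8cos x + 24sin 2x
E_alpha (D ∘ D) f = (32/5)cos x + (24/5)sin x + (84/25)cos 2x + (288/25)sin 2x
(D + E_alpha) (D ∘ D) f = (72/5)cos x + (24/5)sin x + (84/25)cos 2x + (888/25)sin 2x
D (D + E_alpha) (D ∘ D) f = (24/5)cos x - (72/5)sin x + (1776/25)cos 2x - (168/25)sin 2x
E_pi/2 D (D + E_alpha) (D ∘ D) f = -(72/5)cos x - (24/5)sin x - (1776/25)cos 2x + (168/25)sin 2x
D E_pi/2 D (D + E_alpha) (D ∘ D) f = -(24/5)cos x + (72/5)sin x + (336/25)cos 2x + (3552/25)sin 2x
(-(D ∘ E_pi/2 ∘ D ∘ (D + E_alpha) ∘ D ∘ D)) f = (24/5)cos x - (72/5)sin x - (336/25)cos 2x - (3552/25)sin 2x

g(x) = (24/5)cos x - (72/5)sin x - (336/25)cos 2x - (3552/25)sin 2x


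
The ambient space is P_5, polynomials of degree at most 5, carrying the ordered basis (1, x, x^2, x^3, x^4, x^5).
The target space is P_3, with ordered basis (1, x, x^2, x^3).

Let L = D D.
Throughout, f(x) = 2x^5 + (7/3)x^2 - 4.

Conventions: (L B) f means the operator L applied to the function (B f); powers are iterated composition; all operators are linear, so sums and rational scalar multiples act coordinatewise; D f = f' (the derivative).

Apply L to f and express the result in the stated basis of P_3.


the image equals g(x) = 40x^3 + 14/3

D f = 10x^4 + (14/3)x
D D f = 40x^3 + 14/3


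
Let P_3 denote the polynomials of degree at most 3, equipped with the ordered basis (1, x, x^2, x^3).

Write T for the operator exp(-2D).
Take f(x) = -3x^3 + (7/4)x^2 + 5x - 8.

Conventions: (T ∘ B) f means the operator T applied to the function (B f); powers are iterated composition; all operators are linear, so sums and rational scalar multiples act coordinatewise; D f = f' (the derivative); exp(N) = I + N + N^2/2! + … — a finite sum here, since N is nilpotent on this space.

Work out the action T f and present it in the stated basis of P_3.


g(x) = -3x^3 + (79/4)x^2 - 38x + 13

order-1 term: 18x^2 - 7x - 10
order-2 term: -36x + 7
order-3 term: 24
the series for exp(-2D) f terminates at order 3
exp(-2D) f = -3x^3 + (79/4)x^2 - 38x + 13


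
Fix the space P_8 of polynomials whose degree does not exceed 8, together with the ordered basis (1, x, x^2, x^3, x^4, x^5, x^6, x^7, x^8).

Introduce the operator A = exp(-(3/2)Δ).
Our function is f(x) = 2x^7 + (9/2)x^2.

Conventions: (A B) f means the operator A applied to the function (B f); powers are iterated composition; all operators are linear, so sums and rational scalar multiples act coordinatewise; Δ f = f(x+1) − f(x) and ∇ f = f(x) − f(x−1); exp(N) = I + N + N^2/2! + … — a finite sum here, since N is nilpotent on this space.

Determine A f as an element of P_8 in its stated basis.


order-1 term: -21x^6 - 63x^5 - 105x^4 - 105x^3 - 63x^2 - (69/2)x - 39/4
order-2 term: (189/2)x^5 + (945/2)x^4 + (2205/2)x^3 + (2835/2)x^2 + (1953/2)x + 2349/8
order-3 term: -(945/4)x^4 - (2835/2)x^3 - (14175/4)x^2 - (8505/2)x - 8127/4
order-4 term: (2835/8)x^3 + (8505/4)x^2 + (36855/8)x + 14175/4
order-5 term: -(5103/16)x^2 - (25515/16)x - 8505/4
order-6 term: (5103/32)x + 15309/32
order-7 term: -2187/64
the series for exp(-(3/2)Δ) f terminates at order 7
exp(-(3/2)Δ) f = 2x^7 - 21x^6 + (63/2)x^5 + (525/4)x^4 - (525/8)x^3 - (6039/16)x^2 - (4443/32)x + 7287/64

the result is g(x) = 2x^7 - 21x^6 + (63/2)x^5 + (525/4)x^4 - (525/8)x^3 - (6039/16)x^2 - (4443/32)x + 7287/64


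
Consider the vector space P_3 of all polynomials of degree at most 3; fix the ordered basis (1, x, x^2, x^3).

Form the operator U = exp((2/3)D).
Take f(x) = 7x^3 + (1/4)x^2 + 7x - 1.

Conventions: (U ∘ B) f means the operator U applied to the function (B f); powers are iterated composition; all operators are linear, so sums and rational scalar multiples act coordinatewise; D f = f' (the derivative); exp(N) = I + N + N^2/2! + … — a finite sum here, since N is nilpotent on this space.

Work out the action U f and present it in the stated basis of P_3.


order-1 term: 14x^2 + (1/3)x + 14/3
order-2 term: (28/3)x + 1/9
order-3 term: 56/27
the series for exp((2/3)D) f terminates at order 3
exp((2/3)D) f = 7x^3 + (57/4)x^2 + (50/3)x + 158/27

the result is g(x) = 7x^3 + (57/4)x^2 + (50/3)x + 158/27


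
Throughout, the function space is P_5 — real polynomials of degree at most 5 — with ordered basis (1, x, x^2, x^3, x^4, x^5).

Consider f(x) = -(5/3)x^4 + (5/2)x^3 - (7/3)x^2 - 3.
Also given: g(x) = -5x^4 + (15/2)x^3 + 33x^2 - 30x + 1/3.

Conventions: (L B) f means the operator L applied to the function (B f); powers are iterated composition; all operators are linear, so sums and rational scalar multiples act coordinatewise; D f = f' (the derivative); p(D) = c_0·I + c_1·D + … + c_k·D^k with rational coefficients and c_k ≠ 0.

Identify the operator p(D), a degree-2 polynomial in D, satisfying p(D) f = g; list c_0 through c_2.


D^0 f = -(5/3)x^4 + (5/2)x^3 - (7/3)x^2 - 3
D^1 f = -(20/3)x^3 + (15/2)x^2 - (14/3)x
D^2 f = -20x^2 + 15x - 14/3
matching coefficients of g against c_0 f + c_1 Df + … from the top degree down determines the c_i
solution: c_0 = 3, c_1 = 0, c_2 = -2

c_0 = 3, c_1 = 0, c_2 = -2


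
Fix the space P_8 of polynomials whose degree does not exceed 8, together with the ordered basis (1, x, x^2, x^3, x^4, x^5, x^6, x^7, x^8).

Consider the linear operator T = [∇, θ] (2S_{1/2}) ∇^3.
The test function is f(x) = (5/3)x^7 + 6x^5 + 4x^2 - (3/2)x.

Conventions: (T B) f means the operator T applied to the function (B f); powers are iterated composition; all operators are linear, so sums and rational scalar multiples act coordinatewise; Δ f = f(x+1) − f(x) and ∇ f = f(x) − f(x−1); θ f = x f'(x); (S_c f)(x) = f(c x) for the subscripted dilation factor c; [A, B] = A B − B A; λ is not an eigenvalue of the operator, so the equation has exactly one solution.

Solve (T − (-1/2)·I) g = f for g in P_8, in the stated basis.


the image equals g(x) = (10/3)x^7 + 12x^5 - 700x^3 + 8408x^2 - 37143x + 58960

write g with unknown coordinates in the stated basis and equate coefficients in (T − (-1/2)·I) g = f
solving from the highest basis element down gives g = (10/3)x^7 + 12x^5 - 700x^3 + 8408x^2 - 37143x + 58960
check: T g = 350x^3 - 4200x^2 + 18570x - 29480
so T g − (-1/2)·g = (5/3)x^7 + 6x^5 + 4x^2 - (3/2)x = f ✓


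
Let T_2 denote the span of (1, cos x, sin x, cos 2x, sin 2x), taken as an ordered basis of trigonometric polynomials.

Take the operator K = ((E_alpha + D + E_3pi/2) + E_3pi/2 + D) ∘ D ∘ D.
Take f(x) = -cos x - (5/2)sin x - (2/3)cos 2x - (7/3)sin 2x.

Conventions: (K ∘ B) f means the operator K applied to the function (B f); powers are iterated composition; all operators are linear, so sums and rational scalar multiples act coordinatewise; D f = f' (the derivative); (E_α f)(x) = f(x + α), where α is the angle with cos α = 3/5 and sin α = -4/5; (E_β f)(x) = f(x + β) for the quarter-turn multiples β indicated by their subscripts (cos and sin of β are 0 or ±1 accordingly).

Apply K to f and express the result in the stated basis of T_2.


g(x) = -(7/5)cos x + (23/10)sin x + (1672/75)cos 2x - (2204/75)sin 2x

D f = -(5/2)cos x + sin x - (14/3)cos 2x + (4/3)sin 2x
D D f = cos x + (5/2)sin x + (8/3)cos 2x + (28/3)sin 2x
E_alpha (D ∘ D) f = -(7/5)cos x + (23/10)sin x - (728/75)cos 2x - (4/75)sin 2x
D (D ∘ D) f = (5/2)cos x - sin x + (56/3)cos 2x - (16/3)sin 2x
E_3pi/2 (D ∘ D) f = -(5/2)cos x + sin x - (8/3)cos 2x - (28/3)sin 2x
(E_alpha + D + E_3pi/2) (D ∘ D) f = -(7/5)cos x + (23/10)sin x + (472/75)cos 2x - (368/25)sin 2x
E_3pi/2 (D ∘ D) f = -(5/2)cos x + sin x - (8/3)cos 2x - (28/3)sin 2x
D (D ∘ D) f = (5/2)cos x - sin x + (56/3)cos 2x - (16/3)sin 2x
((E_alpha + D + E_3pi/2) + E_3pi/2 + D) (D ∘ D) f = -(7/5)cos x + (23/10)sin x + (1672/75)cos 2x - (2204/75)sin 2x


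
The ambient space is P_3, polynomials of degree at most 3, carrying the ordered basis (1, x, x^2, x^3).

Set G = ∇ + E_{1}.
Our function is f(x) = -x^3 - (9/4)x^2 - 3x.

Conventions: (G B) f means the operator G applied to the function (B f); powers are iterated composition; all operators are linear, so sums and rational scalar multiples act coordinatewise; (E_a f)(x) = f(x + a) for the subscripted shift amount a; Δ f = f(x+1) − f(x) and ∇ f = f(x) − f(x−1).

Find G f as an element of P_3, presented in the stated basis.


g(x) = -x^3 - (33/4)x^2 - 12x - 8

∇ f = -3x^2 - (3/2)x - 7/4
E_{1} f = -x^3 - (21/4)x^2 - (21/2)x - 25/4
(∇ + E_{1}) f = -x^3 - (33/4)x^2 - 12x - 8


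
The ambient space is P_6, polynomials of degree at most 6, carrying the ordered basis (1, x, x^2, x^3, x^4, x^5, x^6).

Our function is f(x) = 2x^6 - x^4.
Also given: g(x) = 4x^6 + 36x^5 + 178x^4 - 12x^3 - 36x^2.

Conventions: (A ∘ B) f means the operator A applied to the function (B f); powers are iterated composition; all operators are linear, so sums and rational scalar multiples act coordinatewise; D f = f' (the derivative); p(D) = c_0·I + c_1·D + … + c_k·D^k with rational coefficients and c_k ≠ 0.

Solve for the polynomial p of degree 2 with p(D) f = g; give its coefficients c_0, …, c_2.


D^0 f = 2x^6 - x^4
D^1 f = 12x^5 - 4x^3
D^2 f = 60x^4 - 12x^2
matching coefficients of g against c_0 f + c_1 Df + … from the top degree down determines the c_i
solution: c_0 = 2, c_1 = 3, c_2 = 3

p(D) = 2·I + 3·D + 3·D^2, i.e. c_0 = 2, c_1 = 3, c_2 = 3


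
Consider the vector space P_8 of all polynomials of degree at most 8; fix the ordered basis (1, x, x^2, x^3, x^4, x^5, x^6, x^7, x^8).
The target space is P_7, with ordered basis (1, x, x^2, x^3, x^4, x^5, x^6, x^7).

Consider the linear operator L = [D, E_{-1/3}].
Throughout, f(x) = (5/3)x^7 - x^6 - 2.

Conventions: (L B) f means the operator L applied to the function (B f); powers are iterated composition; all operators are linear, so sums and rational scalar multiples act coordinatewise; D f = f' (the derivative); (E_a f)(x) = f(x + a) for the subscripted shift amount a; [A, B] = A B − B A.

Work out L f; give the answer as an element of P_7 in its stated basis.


E_{-1/3} f = (5/3)x^7 - (44/9)x^6 + (53/9)x^5 - (310/81)x^4 + (355/243)x^3 - (80/243)x^2 + (89/2187)x - 13136/6561
D E_{-1/3} f = (35/3)x^6 - (88/3)x^5 + (265/9)x^4 - (1240/81)x^3 + (355/81)x^2 - (160/243)x + 89/2187
D f = (35/3)x^6 - 6x^5
E_{-1/3} D f = (35/3)x^6 - (88/3)x^5 + (265/9)x^4 - (1240/81)x^3 + (355/81)x^2 - (160/243)x + 89/2187
[D, E_{-1/3}] f = 0

the result is g(x) = 0


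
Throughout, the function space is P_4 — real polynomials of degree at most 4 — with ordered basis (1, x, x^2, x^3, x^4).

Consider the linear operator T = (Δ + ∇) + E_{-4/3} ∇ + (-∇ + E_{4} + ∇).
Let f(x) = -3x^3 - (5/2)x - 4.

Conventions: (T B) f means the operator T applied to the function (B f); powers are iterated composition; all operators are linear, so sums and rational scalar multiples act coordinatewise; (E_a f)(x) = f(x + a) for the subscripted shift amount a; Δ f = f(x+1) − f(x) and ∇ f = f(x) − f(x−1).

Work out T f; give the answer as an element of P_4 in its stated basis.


the result is g(x) = -3x^3 - 63x^2 - (227/2)x - 501/2

Δ f = -9x^2 - 9x - 11/2
∇ f = -9x^2 + 9x - 11/2
(Δ + ∇) f = -18x^2 - 11
∇ f = -9x^2 + 9x - 11/2
E_{-4/3} ∇ f = -9x^2 + 33x - 67/2
∇ f = -9x^2 + 9x - 11/2
(-∇) f = 9x^2 - 9x + 11/2
E_{4} f = -3x^3 - 36x^2 - (293/2)x - 206
∇ f = -9x^2 + 9x - 11/2
(-∇ + E_{4} + ∇) f = -3x^3 - 36x^2 - (293/2)x - 206
((Δ + ∇) + E_{-4/3} ∇ + (-∇ + E_{4} + ∇)) f = -3x^3 - 63x^2 - (227/2)x - 501/2


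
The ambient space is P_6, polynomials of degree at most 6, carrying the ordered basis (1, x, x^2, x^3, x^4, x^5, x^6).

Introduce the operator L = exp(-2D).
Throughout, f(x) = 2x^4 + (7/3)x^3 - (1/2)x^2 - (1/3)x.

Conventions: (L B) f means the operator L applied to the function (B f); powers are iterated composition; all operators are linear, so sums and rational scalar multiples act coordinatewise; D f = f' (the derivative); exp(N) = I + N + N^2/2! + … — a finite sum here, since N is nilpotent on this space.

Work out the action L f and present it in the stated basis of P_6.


the image equals g(x) = 2x^4 - (41/3)x^3 + (67/2)x^2 - (103/3)x + 12

order-1 term: -16x^3 - 14x^2 + 2x + 2/3
order-2 term: 48x^2 + 28x - 2
order-3 term: -64x - 56/3
order-4 term: 32
the series for exp(-2D) f terminates at order 4
exp(-2D) f = 2x^4 - (41/3)x^3 + (67/2)x^2 - (103/3)x + 12


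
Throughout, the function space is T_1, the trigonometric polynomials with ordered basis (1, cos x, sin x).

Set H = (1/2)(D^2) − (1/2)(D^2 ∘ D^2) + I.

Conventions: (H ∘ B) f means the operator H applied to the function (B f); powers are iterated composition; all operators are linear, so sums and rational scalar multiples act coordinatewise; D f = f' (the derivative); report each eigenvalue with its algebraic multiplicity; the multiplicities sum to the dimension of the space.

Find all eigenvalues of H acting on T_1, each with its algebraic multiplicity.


image of 1: 1
image of cos x: 0
image of sin x: 0
the matrix is diagonal; its diagonal is (1, 0, 0)
for a triangular matrix the eigenvalues are the diagonal entries, with algebraic multiplicity their repetition count

λ = 0 (multiplicity 2), λ = 1 (multiplicity 1)


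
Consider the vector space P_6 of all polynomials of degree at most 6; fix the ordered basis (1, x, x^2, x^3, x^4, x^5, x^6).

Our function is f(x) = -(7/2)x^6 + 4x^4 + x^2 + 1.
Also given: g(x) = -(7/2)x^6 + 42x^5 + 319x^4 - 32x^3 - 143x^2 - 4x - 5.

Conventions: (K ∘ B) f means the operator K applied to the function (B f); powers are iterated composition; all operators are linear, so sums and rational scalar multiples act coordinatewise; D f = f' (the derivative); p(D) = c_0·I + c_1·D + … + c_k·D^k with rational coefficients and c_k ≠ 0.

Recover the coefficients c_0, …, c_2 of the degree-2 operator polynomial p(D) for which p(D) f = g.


p(D) = I − 2·D − 3·D^2, i.e. c_0 = 1, c_1 = -2, c_2 = -3

D^0 f = -(7/2)x^6 + 4x^4 + x^2 + 1
D^1 f = -21x^5 + 16x^3 + 2x
D^2 f = -105x^4 + 48x^2 + 2
matching coefficients of g against c_0 f + c_1 Df + … from the top degree down determines the c_i
solution: c_0 = 1, c_1 = -2, c_2 = -3


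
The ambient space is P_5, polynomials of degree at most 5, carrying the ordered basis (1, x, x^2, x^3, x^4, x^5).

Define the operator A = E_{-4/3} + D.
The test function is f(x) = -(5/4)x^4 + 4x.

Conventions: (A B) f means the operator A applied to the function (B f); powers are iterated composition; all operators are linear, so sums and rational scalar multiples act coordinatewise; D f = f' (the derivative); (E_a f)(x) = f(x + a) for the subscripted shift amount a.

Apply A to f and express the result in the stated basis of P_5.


the result is g(x) = -(5/4)x^4 + (5/3)x^3 - (40/3)x^2 + (428/27)x - 428/81

E_{-4/3} f = -(5/4)x^4 + (20/3)x^3 - (40/3)x^2 + (428/27)x - 752/81
D f = -5x^3 + 4
(E_{-4/3} + D) f = -(5/4)x^4 + (5/3)x^3 - (40/3)x^2 + (428/27)x - 428/81


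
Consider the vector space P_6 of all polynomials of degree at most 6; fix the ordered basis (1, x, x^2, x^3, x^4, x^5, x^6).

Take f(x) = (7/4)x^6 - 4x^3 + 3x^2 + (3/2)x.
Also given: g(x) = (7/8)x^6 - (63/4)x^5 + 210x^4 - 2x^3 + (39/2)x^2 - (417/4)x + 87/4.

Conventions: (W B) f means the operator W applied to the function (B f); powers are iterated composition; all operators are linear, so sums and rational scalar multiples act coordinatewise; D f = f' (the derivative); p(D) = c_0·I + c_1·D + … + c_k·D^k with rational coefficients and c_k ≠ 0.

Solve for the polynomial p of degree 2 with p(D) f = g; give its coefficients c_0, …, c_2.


D^0 f = (7/4)x^6 - 4x^3 + 3x^2 + (3/2)x
D^1 f = (21/2)x^5 - 12x^2 + 6x + 3/2
D^2 f = (105/2)x^4 - 24x + 6
matching coefficients of g against c_0 f + c_1 Df + … from the top degree down determines the c_i
solution: c_0 = 1/2, c_1 = -3/2, c_2 = 4

c_0 = 1/2, c_1 = -3/2, c_2 = 4


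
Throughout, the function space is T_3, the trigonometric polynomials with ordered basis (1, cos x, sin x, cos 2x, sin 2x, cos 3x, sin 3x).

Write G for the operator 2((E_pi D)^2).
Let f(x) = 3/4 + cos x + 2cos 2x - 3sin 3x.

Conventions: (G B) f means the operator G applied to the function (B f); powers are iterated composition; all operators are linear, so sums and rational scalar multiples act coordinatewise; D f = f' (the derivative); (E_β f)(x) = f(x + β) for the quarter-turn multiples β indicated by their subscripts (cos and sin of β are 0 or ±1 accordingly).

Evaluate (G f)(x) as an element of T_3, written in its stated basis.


the result is g(x) = -2cos x - 16cos 2x + 54sin 3x

D f = -sin x - 4sin 2x - 9cos 3x
E_pi D f = sin x - 4sin 2x + 9cos 3x
D (E_pi D) f = cos x - 8cos 2x - 27sin 3x
E_pi D (E_pi D) f = -cos x - 8cos 2x + 27sin 3x
(2((E_pi D)^2)) f = -2cos x - 16cos 2x + 54sin 3x


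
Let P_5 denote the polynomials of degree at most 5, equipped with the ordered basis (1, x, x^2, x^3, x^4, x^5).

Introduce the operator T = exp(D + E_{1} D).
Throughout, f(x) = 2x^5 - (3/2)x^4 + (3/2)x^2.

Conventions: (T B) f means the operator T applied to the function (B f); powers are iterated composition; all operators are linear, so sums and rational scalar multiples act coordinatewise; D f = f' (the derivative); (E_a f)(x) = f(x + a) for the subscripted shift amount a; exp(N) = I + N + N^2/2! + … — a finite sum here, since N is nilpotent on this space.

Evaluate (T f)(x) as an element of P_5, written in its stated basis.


order-1 term: 20x^4 + 28x^3 + 42x^2 + 28x + 7
order-2 term: 80x^3 + 204x^2 + 288x + 152
order-3 term: 160x^2 + 432x + 408
order-4 term: 160x + 296
order-5 term: 64
the series for exp(D + E_{1} D) f terminates at order 5
exp(D + E_{1} D) f = 2x^5 + (37/2)x^4 + 108x^3 + (815/2)x^2 + 908x + 927

the result is g(x) = 2x^5 + (37/2)x^4 + 108x^3 + (815/2)x^2 + 908x + 927


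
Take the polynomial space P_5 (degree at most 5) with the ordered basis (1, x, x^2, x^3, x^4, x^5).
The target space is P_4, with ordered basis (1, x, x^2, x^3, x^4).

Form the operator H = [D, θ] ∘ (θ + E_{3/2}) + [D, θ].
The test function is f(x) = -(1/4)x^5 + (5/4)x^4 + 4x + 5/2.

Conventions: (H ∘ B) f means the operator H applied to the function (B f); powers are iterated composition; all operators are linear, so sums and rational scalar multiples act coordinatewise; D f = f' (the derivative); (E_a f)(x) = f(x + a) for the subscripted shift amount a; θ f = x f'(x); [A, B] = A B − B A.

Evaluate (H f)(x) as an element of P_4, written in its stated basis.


g(x) = -(35/4)x^4 + (45/2)x^3 + (45/8)x^2 + (135/8)x + 1443/64

θ f = -(5/4)x^5 + 5x^4 + 4x
E_{3/2} f = -(1/4)x^5 - (5/8)x^4 + (15/8)x^3 + (135/16)x^2 + (931/64)x + 1655/128
(θ + E_{3/2}) f = -(3/2)x^5 + (35/8)x^4 + (15/8)x^3 + (135/16)x^2 + (1187/64)x + 1655/128
θ (θ + E_{3/2}) f = -(15/2)x^5 + (35/2)x^4 + (45/8)x^3 + (135/8)x^2 + (1187/64)x
D θ (θ + E_{3/2}) f = -(75/2)x^4 + 70x^3 + (135/8)x^2 + (135/4)x + 1187/64
D (θ + E_{3/2}) f = -(15/2)x^4 + (35/2)x^3 + (45/8)x^2 + (135/8)x + 1187/64
θ D (θ + E_{3/2}) f = -30x^4 + (105/2)x^3 + (45/4)x^2 + (135/8)x
[D, θ] (θ + E_{3/2}) f = -(15/2)x^4 + (35/2)x^3 + (45/8)x^2 + (135/8)x + 1187/64
θ f = -(5/4)x^5 + 5x^4 + 4x
D θ f = -(25/4)x^4 + 20x^3 + 4
D f = -(5/4)x^4 + 5x^3 + 4
θ D f = -5x^4 + 15x^3
[D, θ] f = -(5/4)x^4 + 5x^3 + 4
([D, θ] ∘ (θ + E_{3/2}) + [D, θ]) f = -(35/4)x^4 + (45/2)x^3 + (45/8)x^2 + (135/8)x + 1443/64
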